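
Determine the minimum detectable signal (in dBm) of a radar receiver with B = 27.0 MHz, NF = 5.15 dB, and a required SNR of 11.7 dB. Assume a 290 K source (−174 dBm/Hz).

−82.8 dBm

Sensitivity = −174 + 10 log₁₀(B) + NF + SNR_min
= −174 + 74.31 + 5.15 + 11.7
= −82.84 dBm → −82.8 dBm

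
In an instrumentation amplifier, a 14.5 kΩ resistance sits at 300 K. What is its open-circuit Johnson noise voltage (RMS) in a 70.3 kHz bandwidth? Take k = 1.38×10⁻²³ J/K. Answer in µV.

4.11 µV

V_n = √(4kTRB)
4kTRB = 4 × 1.38×10⁻²³ × 300 × 1.45×10⁴ × 7.03×10⁴ = 1.69×10⁻¹¹ V²
V_n = √(1.69×10⁻¹¹) = 4.11×10⁻⁶ V = 4.11 µV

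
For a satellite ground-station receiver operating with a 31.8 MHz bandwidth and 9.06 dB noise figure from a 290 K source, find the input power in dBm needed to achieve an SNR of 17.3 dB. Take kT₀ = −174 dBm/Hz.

−72.6 dBm

Sensitivity = −174 + 10 log₁₀(B) + NF + SNR_min
= −174 + 75.02 + 9.06 + 17.3
= −72.62 dBm → −72.6 dBm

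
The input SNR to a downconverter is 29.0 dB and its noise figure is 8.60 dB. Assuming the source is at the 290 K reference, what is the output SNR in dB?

By definition F = SNR_in/SNR_out, so in dB: SNR_out = SNR_in − NF
SNR_out = 29.0 − 8.60 = 20.40 dB

20.40 dB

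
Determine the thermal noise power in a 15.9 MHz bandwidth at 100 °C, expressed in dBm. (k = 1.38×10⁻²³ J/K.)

T = 100 °C + 273.15 = 373.15 K
P_n = kTB = 1.38×10⁻²³ × 373.15 × 1.59×10⁷ = 8.19×10⁻¹⁴ W
In dBm: 10 log₁₀(8.19×10⁻¹⁴ / 10⁻³) = −100.9 dBm

−100.9 dBm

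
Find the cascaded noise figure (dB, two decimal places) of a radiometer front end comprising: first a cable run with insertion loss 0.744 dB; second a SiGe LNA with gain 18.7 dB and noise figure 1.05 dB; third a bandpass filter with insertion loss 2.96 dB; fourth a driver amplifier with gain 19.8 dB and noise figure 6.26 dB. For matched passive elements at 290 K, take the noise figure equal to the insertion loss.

Convert to linear (a loss of L dB is a gain of −L dB): F_i = 10^(NF_i/10), G_i = 10^(G_i,dB/10)
  Stage 1: F_1 = 10^(0.744/10) = 1.187, G_1 = 10^(−0.744/10) = 0.8426
  Stage 2: F_2 = 10^(1.05/10) = 1.274, G_2 = 10^(18.7/10) = 74.13
  Stage 3: F_3 = 10^(2.96/10) = 1.977, G_3 = 10^(−2.96/10) = 0.5058
  Stage 4: F_4 = 10^(6.26/10) = 4.227, G_4 = 10^(19.8/10) = 95.50
Friis cascade:
  F = 1.187 + (1.274 − 1)/0.8426 + (1.977 − 1)/62.46 + (4.227 − 1)/31.59 = 1.629
NF = 10 log₁₀(1.629) = 2.12 dB

2.12 dB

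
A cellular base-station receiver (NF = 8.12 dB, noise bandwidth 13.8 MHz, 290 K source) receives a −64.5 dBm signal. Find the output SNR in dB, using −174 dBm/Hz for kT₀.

30.0 dB

Noise floor: N = −174 + 10 log₁₀(B) + NF
10 log₁₀(1.38×10⁷) = 71.4 dB
N = −174 + 71.4 + 8.12 = −94.48 dBm
SNR = P_sig − N = −64.5 − (−94.48) = 29.98 dB → 30.0 dB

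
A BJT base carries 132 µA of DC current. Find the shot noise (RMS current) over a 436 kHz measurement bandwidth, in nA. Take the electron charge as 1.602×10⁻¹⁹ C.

4.29 nA

I_n = √(2qI·B)
2qI·B = 2 × 1.602×10⁻¹⁹ × 1.32×10⁻⁴ × 4.36×10⁵ = 1.84×10⁻¹⁷ A²
I_n = √(1.84×10⁻¹⁷) = 4.29×10⁻⁹ A = 4.29 nA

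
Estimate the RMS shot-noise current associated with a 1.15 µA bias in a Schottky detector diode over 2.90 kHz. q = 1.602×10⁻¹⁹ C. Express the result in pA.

32.7 pA

I_n = √(2qI·B)
2qI·B = 2 × 1.602×10⁻¹⁹ × 1.15×10⁻⁶ × 2.90×10³ = 1.07×10⁻²¹ A²
I_n = √(1.07×10⁻²¹) = 3.27×10⁻¹¹ A = 32.7 pA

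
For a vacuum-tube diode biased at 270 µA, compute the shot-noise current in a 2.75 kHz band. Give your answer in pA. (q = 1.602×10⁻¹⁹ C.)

I_n = √(2qI·B)
2qI·B = 2 × 1.602×10⁻¹⁹ × 2.70×10⁻⁴ × 2.75×10³ = 2.38×10⁻¹⁹ A²
I_n = √(2.38×10⁻¹⁹) = 4.88×10⁻¹⁰ A = 488 pA

488 pA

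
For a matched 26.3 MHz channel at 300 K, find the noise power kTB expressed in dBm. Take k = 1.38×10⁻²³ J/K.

P_n = kTB = 1.38×10⁻²³ × 300 × 2.63×10⁷ = 1.09×10⁻¹³ W
In dBm: 10 log₁₀(1.09×10⁻¹³ / 10⁻³) = −99.6 dBm

−99.6 dBm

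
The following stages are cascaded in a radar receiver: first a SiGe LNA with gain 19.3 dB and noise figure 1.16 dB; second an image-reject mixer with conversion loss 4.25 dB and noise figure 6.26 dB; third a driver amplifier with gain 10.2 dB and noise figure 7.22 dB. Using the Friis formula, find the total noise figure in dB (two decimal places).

1.70 dB

Convert to linear (a loss of L dB is a gain of −L dB): F_i = 10^(NF_i/10), G_i = 10^(G_i,dB/10)
  Stage 1: F_1 = 10^(1.16/10) = 1.306, G_1 = 10^(19.3/10) = 85.11
  Stage 2: F_2 = 10^(6.26/10) = 4.227, G_2 = 10^(−4.25/10) = 0.3758
  Stage 3: F_3 = 10^(7.22/10) = 5.272, G_3 = 10^(10.2/10) = 10.47
Friis cascade:
  F = 1.306 + (4.227 − 1)/85.11 + (5.272 − 1)/31.99 = 1.478
NF = 10 log₁₀(1.478) = 1.70 dB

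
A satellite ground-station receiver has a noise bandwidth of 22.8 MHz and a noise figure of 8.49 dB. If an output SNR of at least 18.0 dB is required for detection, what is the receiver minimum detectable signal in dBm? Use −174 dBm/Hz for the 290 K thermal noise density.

−73.9 dBm

Sensitivity = −174 + 10 log₁₀(B) + NF + SNR_min
= −174 + 73.58 + 8.49 + 18.0
= −73.93 dBm → −73.9 dBm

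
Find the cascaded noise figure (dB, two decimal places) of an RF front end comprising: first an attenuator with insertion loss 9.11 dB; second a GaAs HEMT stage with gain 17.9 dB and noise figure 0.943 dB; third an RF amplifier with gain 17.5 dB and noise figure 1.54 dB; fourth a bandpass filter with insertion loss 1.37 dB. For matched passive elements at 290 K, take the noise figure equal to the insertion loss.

Convert to linear (a loss of L dB is a gain of −L dB): F_i = 10^(NF_i/10), G_i = 10^(G_i,dB/10)
  Stage 1: F_1 = 10^(9.11/10) = 8.147, G_1 = 10^(−9.11/10) = 0.1227
  Stage 2: F_2 = 10^(0.943/10) = 1.243, G_2 = 10^(17.9/10) = 61.66
  Stage 3: F_3 = 10^(1.54/10) = 1.426, G_3 = 10^(17.5/10) = 56.23
  Stage 4: F_4 = 10^(1.37/10) = 1.371, G_4 = 10^(−1.37/10) = 0.7295
Friis cascade:
  F = 8.147 + (1.243 − 1)/0.1227 + (1.426 − 1)/7.568 + (1.371 − 1)/425.6 = 10.18
NF = 10 log₁₀(10.18) = 10.08 dB

10.08 dB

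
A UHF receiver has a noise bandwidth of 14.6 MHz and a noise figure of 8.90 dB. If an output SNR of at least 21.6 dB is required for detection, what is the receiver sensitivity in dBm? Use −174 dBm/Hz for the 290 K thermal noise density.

Sensitivity = −174 + 10 log₁₀(B) + NF + SNR_min
= −174 + 71.64 + 8.90 + 21.6
= −71.86 dBm → −71.9 dBm

−71.9 dBm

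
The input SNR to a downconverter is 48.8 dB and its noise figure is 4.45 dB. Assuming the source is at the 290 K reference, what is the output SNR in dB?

By definition F = SNR_in/SNR_out, so in dB: SNR_out = SNR_in − NF
SNR_out = 48.8 − 4.45 = 44.35 dB

44.35 dB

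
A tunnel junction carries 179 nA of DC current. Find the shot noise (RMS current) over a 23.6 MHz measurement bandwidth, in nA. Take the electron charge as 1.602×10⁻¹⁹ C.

1.16 nA

I_n = √(2qI·B)
2qI·B = 2 × 1.602×10⁻¹⁹ × 1.79×10⁻⁷ × 2.36×10⁷ = 1.35×10⁻¹⁸ A²
I_n = √(1.35×10⁻¹⁸) = 1.16×10⁻⁹ A = 1.16 nA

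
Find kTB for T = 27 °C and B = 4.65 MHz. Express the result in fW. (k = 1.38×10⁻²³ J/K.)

T = 27 °C + 273.15 = 300.15 K
P_n = kTB = 1.38×10⁻²³ × 300.15 × 4.65×10⁶ = 1.93×10⁻¹⁴ W = 19.3 fW

19.3 fW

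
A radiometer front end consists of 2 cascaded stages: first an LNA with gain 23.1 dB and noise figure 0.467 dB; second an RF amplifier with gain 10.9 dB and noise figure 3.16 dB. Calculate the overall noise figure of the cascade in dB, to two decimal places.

0.49 dB

Convert to linear (a loss of L dB is a gain of −L dB): F_i = 10^(NF_i/10), G_i = 10^(G_i,dB/10)
  Stage 1: F_1 = 10^(0.467/10) = 1.114, G_1 = 10^(23.1/10) = 204.2
  Stage 2: F_2 = 10^(3.16/10) = 2.070, G_2 = 10^(10.9/10) = 12.30
Friis cascade:
  F = 1.114 + (2.070 − 1)/204.2 = 1.119
NF = 10 log₁₀(1.119) = 0.49 dB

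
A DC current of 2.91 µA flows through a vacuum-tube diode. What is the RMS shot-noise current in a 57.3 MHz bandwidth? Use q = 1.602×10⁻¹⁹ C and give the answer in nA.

7.31 nA

I_n = √(2qI·B)
2qI·B = 2 × 1.602×10⁻¹⁹ × 2.91×10⁻⁶ × 5.73×10⁷ = 5.34×10⁻¹⁷ A²
I_n = √(5.34×10⁻¹⁷) = 7.31×10⁻⁹ A = 7.31 nA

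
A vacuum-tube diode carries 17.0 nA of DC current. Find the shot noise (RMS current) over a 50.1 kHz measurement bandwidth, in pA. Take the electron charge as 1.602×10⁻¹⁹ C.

16.5 pA

I_n = √(2qI·B)
2qI·B = 2 × 1.602×10⁻¹⁹ × 1.70×10⁻⁸ × 5.01×10⁴ = 2.73×10⁻²² A²
I_n = √(2.73×10⁻²²) = 1.65×10⁻¹¹ A = 16.5 pA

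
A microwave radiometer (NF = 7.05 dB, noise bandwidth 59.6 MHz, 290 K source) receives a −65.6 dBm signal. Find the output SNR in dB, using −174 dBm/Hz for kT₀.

23.6 dB

Noise floor: N = −174 + 10 log₁₀(B) + NF
10 log₁₀(5.96×10⁷) = 77.75 dB
N = −174 + 77.75 + 7.05 = −89.20 dBm
SNR = P_sig − N = −65.6 − (−89.20) = 23.60 dB → 23.6 dB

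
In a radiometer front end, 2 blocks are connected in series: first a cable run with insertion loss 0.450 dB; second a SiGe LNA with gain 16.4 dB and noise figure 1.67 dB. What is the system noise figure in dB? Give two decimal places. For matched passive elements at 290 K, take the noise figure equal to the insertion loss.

Convert to linear (a loss of L dB is a gain of −L dB): F_i = 10^(NF_i/10), G_i = 10^(G_i,dB/10)
  Stage 1: F_1 = 10^(0.450/10) = 1.109, G_1 = 10^(−0.450/10) = 0.9016
  Stage 2: F_2 = 10^(1.67/10) = 1.469, G_2 = 10^(16.4/10) = 43.65
Friis cascade:
  F = 1.109 + (1.469 − 1)/0.9016 = 1.629
NF = 10 log₁₀(1.629) = 2.12 dB

2.12 dB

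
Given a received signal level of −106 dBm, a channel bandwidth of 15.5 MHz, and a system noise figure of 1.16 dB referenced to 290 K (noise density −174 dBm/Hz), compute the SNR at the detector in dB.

−5.1 dB

Noise floor: N = −174 + 10 log₁₀(B) + NF
10 log₁₀(1.55×10⁷) = 71.9 dB
N = −174 + 71.9 + 1.16 = −100.94 dBm
SNR = P_sig − N = −106 − (−100.94) = −5.06 dB → −5.1 dB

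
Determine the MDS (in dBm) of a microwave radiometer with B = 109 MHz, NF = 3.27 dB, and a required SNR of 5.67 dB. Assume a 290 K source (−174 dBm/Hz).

Sensitivity = −174 + 10 log₁₀(B) + NF + SNR_min
= −174 + 80.37 + 3.27 + 5.67
= −84.69 dBm → −84.7 dBm

−84.7 dBm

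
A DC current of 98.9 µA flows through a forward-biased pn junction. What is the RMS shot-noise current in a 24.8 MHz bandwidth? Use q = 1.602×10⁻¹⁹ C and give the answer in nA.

I_n = √(2qI·B)
2qI·B = 2 × 1.602×10⁻¹⁹ × 9.89×10⁻⁵ × 2.48×10⁷ = 7.86×10⁻¹⁶ A²
I_n = √(7.86×10⁻¹⁶) = 2.80×10⁻⁸ A = 28.0 nA

28.0 nA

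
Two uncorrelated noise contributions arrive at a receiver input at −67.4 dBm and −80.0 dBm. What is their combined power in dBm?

−67.2 dBm

Convert to linear, add, convert back:
P₁ = 1.82×10⁻¹⁰ W, P₂ = 1.00×10⁻¹¹ W
P_tot = 1.92×10⁻¹⁰ W → 10 log₁₀(P_tot / 10⁻³) = −67.2 dBm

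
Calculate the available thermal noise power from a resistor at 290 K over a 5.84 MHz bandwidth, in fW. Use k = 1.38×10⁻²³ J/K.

23.4 fW

P_n = kTB = 1.38×10⁻²³ × 290 × 5.84×10⁶ = 2.34×10⁻¹⁴ W = 23.4 fW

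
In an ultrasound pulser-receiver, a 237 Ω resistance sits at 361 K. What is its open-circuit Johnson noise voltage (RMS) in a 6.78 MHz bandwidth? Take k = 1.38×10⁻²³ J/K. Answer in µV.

5.66 µV

V_n = √(4kTRB)
4kTRB = 4 × 1.38×10⁻²³ × 361 × 2.37×10² × 6.78×10⁶ = 3.20×10⁻¹¹ V²
V_n = √(3.20×10⁻¹¹) = 5.66×10⁻⁶ V = 5.66 µV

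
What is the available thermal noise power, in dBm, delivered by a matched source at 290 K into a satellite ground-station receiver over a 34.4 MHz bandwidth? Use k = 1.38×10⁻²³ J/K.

−98.6 dBm

P_n = kTB = 1.38×10⁻²³ × 290 × 3.44×10⁷ = 1.38×10⁻¹³ W
In dBm: 10 log₁₀(1.38×10⁻¹³ / 10⁻³) = −98.6 dBm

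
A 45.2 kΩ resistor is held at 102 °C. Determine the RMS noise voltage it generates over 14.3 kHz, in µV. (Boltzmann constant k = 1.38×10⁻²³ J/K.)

3.66 µV

T = 102 °C + 273.15 = 375.15 K
V_n = √(4kTRB)
4kTRB = 4 × 1.38×10⁻²³ × 375.15 × 4.52×10⁴ × 1.43×10⁴ = 1.34×10⁻¹¹ V²
V_n = √(1.34×10⁻¹¹) = 3.66×10⁻⁶ V = 3.66 µV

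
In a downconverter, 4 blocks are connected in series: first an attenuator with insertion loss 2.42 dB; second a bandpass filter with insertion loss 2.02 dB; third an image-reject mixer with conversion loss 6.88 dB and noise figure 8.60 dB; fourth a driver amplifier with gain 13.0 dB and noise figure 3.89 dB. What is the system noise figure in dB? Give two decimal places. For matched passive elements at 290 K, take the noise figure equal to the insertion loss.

16.00 dB

Convert to linear (a loss of L dB is a gain of −L dB): F_i = 10^(NF_i/10), G_i = 10^(G_i,dB/10)
  Stage 1: F_1 = 10^(2.42/10) = 1.746, G_1 = 10^(−2.42/10) = 0.5728
  Stage 2: F_2 = 10^(2.02/10) = 1.592, G_2 = 10^(−2.02/10) = 0.6281
  Stage 3: F_3 = 10^(8.60/10) = 7.244, G_3 = 10^(−6.88/10) = 0.2051
  Stage 4: F_4 = 10^(3.89/10) = 2.449, G_4 = 10^(13.0/10) = 19.95
Friis cascade:
  F = 1.746 + (1.592 − 1)/0.5728 + (7.244 − 1)/0.3597 + (2.449 − 1)/0.07379 = 39.77
NF = 10 log₁₀(39.77) = 16.00 dB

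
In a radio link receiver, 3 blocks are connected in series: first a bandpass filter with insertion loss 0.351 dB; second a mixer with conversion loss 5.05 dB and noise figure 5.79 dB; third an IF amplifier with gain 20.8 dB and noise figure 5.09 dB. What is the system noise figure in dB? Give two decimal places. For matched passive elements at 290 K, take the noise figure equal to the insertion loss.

10.73 dB

Convert to linear (a loss of L dB is a gain of −L dB): F_i = 10^(NF_i/10), G_i = 10^(G_i,dB/10)
  Stage 1: F_1 = 10^(0.351/10) = 1.084, G_1 = 10^(−0.351/10) = 0.9224
  Stage 2: F_2 = 10^(5.79/10) = 3.793, G_2 = 10^(−5.05/10) = 0.3126
  Stage 3: F_3 = 10^(5.09/10) = 3.228, G_3 = 10^(20.8/10) = 120.2
Friis cascade:
  F = 1.084 + (3.793 − 1)/0.9224 + (3.228 − 1)/0.2883 = 11.84
NF = 10 log₁₀(11.84) = 10.73 dB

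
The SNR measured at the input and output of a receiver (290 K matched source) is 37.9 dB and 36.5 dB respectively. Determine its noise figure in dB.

1.4 dB

NF (dB) = SNR_in(dB) − SNR_out(dB) when the source is at T₀
NF = 37.9 − 36.5 = 1.4 dB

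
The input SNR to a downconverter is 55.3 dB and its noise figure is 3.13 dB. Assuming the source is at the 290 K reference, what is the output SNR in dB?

By definition F = SNR_in/SNR_out, so in dB: SNR_out = SNR_in − NF
SNR_out = 55.3 − 3.13 = 52.17 dB

52.17 dB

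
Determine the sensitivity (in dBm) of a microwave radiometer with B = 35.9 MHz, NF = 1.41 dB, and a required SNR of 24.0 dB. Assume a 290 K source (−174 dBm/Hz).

Sensitivity = −174 + 10 log₁₀(B) + NF + SNR_min
= −174 + 75.55 + 1.41 + 24.0
= −73.04 dBm → −73.0 dBm

−73.0 dBm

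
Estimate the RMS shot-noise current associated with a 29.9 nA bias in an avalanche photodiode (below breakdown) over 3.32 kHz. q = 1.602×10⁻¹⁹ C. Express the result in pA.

I_n = √(2qI·B)
2qI·B = 2 × 1.602×10⁻¹⁹ × 2.99×10⁻⁸ × 3.32×10³ = 3.18×10⁻²³ A²
I_n = √(3.18×10⁻²³) = 5.64×10⁻¹² A = 5.64 pA

5.64 pA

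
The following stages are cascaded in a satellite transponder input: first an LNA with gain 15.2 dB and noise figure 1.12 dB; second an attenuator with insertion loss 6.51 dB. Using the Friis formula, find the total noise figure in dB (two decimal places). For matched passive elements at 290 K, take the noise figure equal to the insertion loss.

1.46 dB

Convert to linear (a loss of L dB is a gain of −L dB): F_i = 10^(NF_i/10), G_i = 10^(G_i,dB/10)
  Stage 1: F_1 = 10^(1.12/10) = 1.294, G_1 = 10^(15.2/10) = 33.11
  Stage 2: F_2 = 10^(6.51/10) = 4.477, G_2 = 10^(−6.51/10) = 0.2234
Friis cascade:
  F = 1.294 + (4.477 − 1)/33.11 = 1.399
NF = 10 log₁₀(1.399) = 1.46 dB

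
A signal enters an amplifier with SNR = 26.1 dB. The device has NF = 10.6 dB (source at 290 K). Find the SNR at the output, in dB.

By definition F = SNR_in/SNR_out, so in dB: SNR_out = SNR_in − NF
SNR_out = 26.1 − 10.6 = 15.5 dB

15.5 dB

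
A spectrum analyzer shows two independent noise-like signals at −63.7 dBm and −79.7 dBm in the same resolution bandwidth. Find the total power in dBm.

−63.6 dBm

Convert to linear, add, convert back:
P₁ = 4.27×10⁻¹⁰ W, P₂ = 1.07×10⁻¹¹ W
P_tot = 4.37×10⁻¹⁰ W → 10 log₁₀(P_tot / 10⁻³) = −63.6 dBm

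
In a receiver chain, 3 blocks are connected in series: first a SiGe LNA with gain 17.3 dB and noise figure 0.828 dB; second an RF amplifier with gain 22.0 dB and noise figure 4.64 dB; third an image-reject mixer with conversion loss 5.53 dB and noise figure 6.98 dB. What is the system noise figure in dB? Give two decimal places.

Convert to linear (a loss of L dB is a gain of −L dB): F_i = 10^(NF_i/10), G_i = 10^(G_i,dB/10)
  Stage 1: F_1 = 10^(0.828/10) = 1.210, G_1 = 10^(17.3/10) = 53.70
  Stage 2: F_2 = 10^(4.64/10) = 2.911, G_2 = 10^(22.0/10) = 158.5
  Stage 3: F_3 = 10^(6.98/10) = 4.989, G_3 = 10^(−5.53/10) = 0.2799
Friis cascade:
  F = 1.210 + (2.911 − 1)/53.70 + (4.989 − 1)/8511 = 1.246
NF = 10 log₁₀(1.246) = 0.96 dB

0.96 dB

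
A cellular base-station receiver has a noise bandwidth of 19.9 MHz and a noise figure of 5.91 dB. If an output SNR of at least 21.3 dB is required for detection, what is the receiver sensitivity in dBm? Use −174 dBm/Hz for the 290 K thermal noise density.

Sensitivity = −174 + 10 log₁₀(B) + NF + SNR_min
= −174 + 72.99 + 5.91 + 21.3
= −73.80 dBm → −73.8 dBm

−73.8 dBm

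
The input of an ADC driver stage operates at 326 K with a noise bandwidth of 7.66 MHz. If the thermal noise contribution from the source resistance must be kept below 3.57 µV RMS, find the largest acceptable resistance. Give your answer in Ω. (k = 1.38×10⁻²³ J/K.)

92.5 Ω

Johnson–Nyquist: V_n = √(4kTRB) ⇒ R = V_n² / (4kTB)
4kTB = 4 × 1.38×10⁻²³ × 326 × 7.66×10⁶ = 1.38×10⁻¹³
R = (3.57×10⁻⁶)² / 1.38×10⁻¹³ = 9.25×10¹ Ω = 92.5 Ω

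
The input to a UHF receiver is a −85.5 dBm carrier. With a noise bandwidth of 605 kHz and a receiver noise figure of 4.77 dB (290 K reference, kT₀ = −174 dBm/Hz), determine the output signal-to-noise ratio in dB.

25.9 dB

Noise floor: N = −174 + 10 log₁₀(B) + NF
10 log₁₀(6.05×10⁵) = 57.82 dB
N = −174 + 57.82 + 4.77 = −111.41 dBm
SNR = P_sig − N = −85.5 − (−111.41) = 25.91 dB → 25.9 dB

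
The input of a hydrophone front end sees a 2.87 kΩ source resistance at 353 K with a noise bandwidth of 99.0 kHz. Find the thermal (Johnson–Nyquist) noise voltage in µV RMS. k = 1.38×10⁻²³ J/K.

2.35 µV

V_n = √(4kTRB)
4kTRB = 4 × 1.38×10⁻²³ × 353 × 2.87×10³ × 9.90×10⁴ = 5.54×10⁻¹² V²
V_n = √(5.54×10⁻¹²) = 2.35×10⁻⁶ V = 2.35 µV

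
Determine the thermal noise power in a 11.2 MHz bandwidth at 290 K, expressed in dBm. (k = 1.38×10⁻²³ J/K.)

P_n = kTB = 1.38×10⁻²³ × 290 × 1.12×10⁷ = 4.48×10⁻¹⁴ W
In dBm: 10 log₁₀(4.48×10⁻¹⁴ / 10⁻³) = −103.5 dBm

−103.5 dBm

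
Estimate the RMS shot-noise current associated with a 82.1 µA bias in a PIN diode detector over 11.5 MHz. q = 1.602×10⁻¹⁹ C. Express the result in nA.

I_n = √(2qI·B)
2qI·B = 2 × 1.602×10⁻¹⁹ × 8.21×10⁻⁵ × 1.15×10⁷ = 3.03×10⁻¹⁶ A²
I_n = √(3.03×10⁻¹⁶) = 1.74×10⁻⁸ A = 17.4 nA

17.4 nA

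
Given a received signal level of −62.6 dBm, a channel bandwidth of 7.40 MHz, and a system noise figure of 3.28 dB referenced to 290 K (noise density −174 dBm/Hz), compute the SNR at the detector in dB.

39.4 dB

Noise floor: N = −174 + 10 log₁₀(B) + NF
10 log₁₀(7.40×10⁶) = 68.69 dB
N = −174 + 68.69 + 3.28 = −102.03 dBm
SNR = P_sig − N = −62.6 − (−102.03) = 39.43 dB → 39.4 dB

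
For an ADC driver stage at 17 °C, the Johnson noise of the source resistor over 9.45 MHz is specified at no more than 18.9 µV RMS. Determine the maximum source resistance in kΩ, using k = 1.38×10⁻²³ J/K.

2.36 kΩ

T = 17 °C + 273.15 = 290.15 K
Johnson–Nyquist: V_n = √(4kTRB) ⇒ R = V_n² / (4kTB)
4kTB = 4 × 1.38×10⁻²³ × 290.15 × 9.45×10⁶ = 1.51×10⁻¹³
R = (1.89×10⁻⁵)² / 1.51×10⁻¹³ = 2.36×10³ Ω = 2.36 kΩ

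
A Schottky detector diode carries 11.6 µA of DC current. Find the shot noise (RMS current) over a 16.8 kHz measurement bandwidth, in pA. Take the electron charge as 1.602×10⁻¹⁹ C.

250 pA

I_n = √(2qI·B)
2qI·B = 2 × 1.602×10⁻¹⁹ × 1.16×10⁻⁵ × 1.68×10⁴ = 6.24×10⁻²⁰ A²
I_n = √(6.24×10⁻²⁰) = 2.50×10⁻¹⁰ A = 250 pA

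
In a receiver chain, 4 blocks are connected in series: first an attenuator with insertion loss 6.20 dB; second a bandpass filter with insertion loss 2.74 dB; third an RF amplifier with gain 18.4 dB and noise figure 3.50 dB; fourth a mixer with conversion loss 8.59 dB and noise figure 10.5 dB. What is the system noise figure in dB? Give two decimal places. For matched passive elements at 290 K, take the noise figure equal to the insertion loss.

12.72 dB

Convert to linear (a loss of L dB is a gain of −L dB): F_i = 10^(NF_i/10), G_i = 10^(G_i,dB/10)
  Stage 1: F_1 = 10^(6.20/10) = 4.169, G_1 = 10^(−6.20/10) = 0.2399
  Stage 2: F_2 = 10^(2.74/10) = 1.879, G_2 = 10^(−2.74/10) = 0.5321
  Stage 3: F_3 = 10^(3.50/10) = 2.239, G_3 = 10^(18.4/10) = 69.18
  Stage 4: F_4 = 10^(10.5/10) = 11.22, G_4 = 10^(−8.59/10) = 0.1384
Friis cascade:
  F = 4.169 + (1.879 − 1)/0.2399 + (2.239 − 1)/0.1276 + (11.22 − 1)/8.831 = 18.70
NF = 10 log₁₀(18.70) = 12.72 dB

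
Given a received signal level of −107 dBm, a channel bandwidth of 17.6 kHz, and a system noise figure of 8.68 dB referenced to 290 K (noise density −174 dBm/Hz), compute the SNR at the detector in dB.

15.9 dB

Noise floor: N = −174 + 10 log₁₀(B) + NF
10 log₁₀(1.76×10⁴) = 42.46 dB
N = −174 + 42.46 + 8.68 = −122.86 dBm
SNR = P_sig − N = −107 − (−122.86) = 15.86 dB → 15.9 dB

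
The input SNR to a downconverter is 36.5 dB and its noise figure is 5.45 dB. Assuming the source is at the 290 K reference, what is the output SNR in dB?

By definition F = SNR_in/SNR_out, so in dB: SNR_out = SNR_in − NF
SNR_out = 36.5 − 5.45 = 31.05 dB

31.05 dB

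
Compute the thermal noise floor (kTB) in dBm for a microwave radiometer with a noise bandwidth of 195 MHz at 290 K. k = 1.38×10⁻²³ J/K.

P_n = kTB = 1.38×10⁻²³ × 290 × 1.95×10⁸ = 7.80×10⁻¹³ W
In dBm: 10 log₁₀(7.80×10⁻¹³ / 10⁻³) = −91.1 dBm

−91.1 dBm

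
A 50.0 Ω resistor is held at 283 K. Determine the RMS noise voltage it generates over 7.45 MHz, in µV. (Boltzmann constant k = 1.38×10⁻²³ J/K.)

V_n = √(4kTRB)
4kTRB = 4 × 1.38×10⁻²³ × 283 × 5.00×10¹ × 7.45×10⁶ = 5.82×10⁻¹² V²
V_n = √(5.82×10⁻¹²) = 2.41×10⁻⁶ V = 2.41 µV

2.41 µV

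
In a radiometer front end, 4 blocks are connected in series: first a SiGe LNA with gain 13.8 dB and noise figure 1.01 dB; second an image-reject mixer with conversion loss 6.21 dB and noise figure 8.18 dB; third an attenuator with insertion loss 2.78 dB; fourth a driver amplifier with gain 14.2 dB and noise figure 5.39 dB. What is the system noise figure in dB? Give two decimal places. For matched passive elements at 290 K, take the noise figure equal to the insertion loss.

Convert to linear (a loss of L dB is a gain of −L dB): F_i = 10^(NF_i/10), G_i = 10^(G_i,dB/10)
  Stage 1: F_1 = 10^(1.01/10) = 1.262, G_1 = 10^(13.8/10) = 23.99
  Stage 2: F_2 = 10^(8.18/10) = 6.577, G_2 = 10^(−6.21/10) = 0.2393
  Stage 3: F_3 = 10^(2.78/10) = 1.897, G_3 = 10^(−2.78/10) = 0.5272
  Stage 4: F_4 = 10^(5.39/10) = 3.459, G_4 = 10^(14.2/10) = 26.30
Friis cascade:
  F = 1.262 + (6.577 − 1)/23.99 + (1.897 − 1)/5.741 + (3.459 − 1)/3.027 = 2.463
NF = 10 log₁₀(2.463) = 3.91 dB

3.91 dB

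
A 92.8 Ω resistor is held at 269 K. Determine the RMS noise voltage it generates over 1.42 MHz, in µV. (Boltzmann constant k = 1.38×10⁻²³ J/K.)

V_n = √(4kTRB)
4kTRB = 4 × 1.38×10⁻²³ × 269 × 9.28×10¹ × 1.42×10⁶ = 1.96×10⁻¹² V²
V_n = √(1.96×10⁻¹²) = 1.40×10⁻⁶ V = 1.40 µV

1.40 µV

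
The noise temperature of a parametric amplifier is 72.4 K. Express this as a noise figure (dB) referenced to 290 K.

0.968 dB

F = 1 + T_e/T₀ = 1 + 72.4/290 = 1.24966
NF = 10 log₁₀(1.24966) = 0.968 dB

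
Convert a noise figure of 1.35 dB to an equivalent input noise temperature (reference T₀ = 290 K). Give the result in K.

106 K

F = 10^(1.35/10) = 1.36458
T_e = (F − 1)·T₀ = (1.36458 − 1) × 290 = 106 K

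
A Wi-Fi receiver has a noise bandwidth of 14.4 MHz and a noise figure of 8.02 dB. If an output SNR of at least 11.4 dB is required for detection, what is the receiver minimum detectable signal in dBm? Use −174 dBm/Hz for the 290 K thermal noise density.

−83.0 dBm

Sensitivity = −174 + 10 log₁₀(B) + NF + SNR_min
= −174 + 71.58 + 8.02 + 11.4
= −83.00 dBm → −83.0 dBm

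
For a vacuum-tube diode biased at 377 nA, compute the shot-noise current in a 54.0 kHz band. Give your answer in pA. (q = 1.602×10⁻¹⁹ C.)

I_n = √(2qI·B)
2qI·B = 2 × 1.602×10⁻¹⁹ × 3.77×10⁻⁷ × 5.40×10⁴ = 6.52×10⁻²¹ A²
I_n = √(6.52×10⁻²¹) = 8.08×10⁻¹¹ A = 80.8 pA

80.8 pA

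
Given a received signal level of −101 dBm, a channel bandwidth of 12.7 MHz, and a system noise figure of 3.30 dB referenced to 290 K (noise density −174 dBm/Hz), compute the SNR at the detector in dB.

−1.3 dB

Noise floor: N = −174 + 10 log₁₀(B) + NF
10 log₁₀(1.27×10⁷) = 71.04 dB
N = −174 + 71.04 + 3.30 = −99.66 dBm
SNR = P_sig − N = −101 − (−99.66) = −1.34 dB → −1.3 dB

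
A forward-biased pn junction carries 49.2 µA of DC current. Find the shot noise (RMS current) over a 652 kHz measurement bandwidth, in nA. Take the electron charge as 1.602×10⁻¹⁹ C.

3.21 nA

I_n = √(2qI·B)
2qI·B = 2 × 1.602×10⁻¹⁹ × 4.92×10⁻⁵ × 6.52×10⁵ = 1.03×10⁻¹⁷ A²
I_n = √(1.03×10⁻¹⁷) = 3.21×10⁻⁹ A = 3.21 nA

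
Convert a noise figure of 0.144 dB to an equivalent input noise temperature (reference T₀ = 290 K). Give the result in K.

9.78 K

F = 10^(0.144/10) = 1.03371
T_e = (F − 1)·T₀ = (1.03371 − 1) × 290 = 9.78 K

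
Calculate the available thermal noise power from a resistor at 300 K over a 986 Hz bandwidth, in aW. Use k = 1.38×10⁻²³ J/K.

P_n = kTB = 1.38×10⁻²³ × 300 × 9.86×10² = 4.08×10⁻¹⁸ W = 4.08 aW

4.08 aW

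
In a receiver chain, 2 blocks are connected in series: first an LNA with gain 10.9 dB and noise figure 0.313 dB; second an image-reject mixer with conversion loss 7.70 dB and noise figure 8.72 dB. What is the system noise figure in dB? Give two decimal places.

2.04 dB

Convert to linear (a loss of L dB is a gain of −L dB): F_i = 10^(NF_i/10), G_i = 10^(G_i,dB/10)
  Stage 1: F_1 = 10^(0.313/10) = 1.075, G_1 = 10^(10.9/10) = 12.30
  Stage 2: F_2 = 10^(8.72/10) = 7.447, G_2 = 10^(−7.70/10) = 0.1698
Friis cascade:
  F = 1.075 + (7.447 − 1)/12.30 = 1.599
NF = 10 log₁₀(1.599) = 2.04 dB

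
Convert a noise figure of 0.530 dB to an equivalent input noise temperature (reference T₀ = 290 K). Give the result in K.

37.6 K

F = 10^(0.530/10) = 1.1298
T_e = (F − 1)·T₀ = (1.1298 − 1) × 290 = 37.6 K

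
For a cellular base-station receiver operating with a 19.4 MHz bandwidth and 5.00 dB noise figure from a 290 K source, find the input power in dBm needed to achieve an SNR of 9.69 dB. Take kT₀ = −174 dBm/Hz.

Sensitivity = −174 + 10 log₁₀(B) + NF + SNR_min
= −174 + 72.88 + 5.00 + 9.69
= −86.43 dBm → −86.4 dBm

−86.4 dBm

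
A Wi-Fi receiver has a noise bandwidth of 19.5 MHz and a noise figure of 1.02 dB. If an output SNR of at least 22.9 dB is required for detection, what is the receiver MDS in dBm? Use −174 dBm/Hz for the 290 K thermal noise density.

−77.2 dBm

Sensitivity = −174 + 10 log₁₀(B) + NF + SNR_min
= −174 + 72.9 + 1.02 + 22.9
= −77.18 dBm → −77.2 dBm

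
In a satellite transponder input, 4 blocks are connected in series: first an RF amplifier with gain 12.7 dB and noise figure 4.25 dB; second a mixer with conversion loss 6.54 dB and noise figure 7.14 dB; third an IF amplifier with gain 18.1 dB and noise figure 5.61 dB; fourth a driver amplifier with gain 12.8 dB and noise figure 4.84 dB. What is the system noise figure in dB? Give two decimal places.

5.48 dB

Convert to linear (a loss of L dB is a gain of −L dB): F_i = 10^(NF_i/10), G_i = 10^(G_i,dB/10)
  Stage 1: F_1 = 10^(4.25/10) = 2.661, G_1 = 10^(12.7/10) = 18.62
  Stage 2: F_2 = 10^(7.14/10) = 5.176, G_2 = 10^(−6.54/10) = 0.2218
  Stage 3: F_3 = 10^(5.61/10) = 3.639, G_3 = 10^(18.1/10) = 64.57
  Stage 4: F_4 = 10^(4.84/10) = 3.048, G_4 = 10^(12.8/10) = 19.05
Friis cascade:
  F = 2.661 + (5.176 − 1)/18.62 + (3.639 − 1)/4.130 + (3.048 − 1)/266.7 = 3.532
NF = 10 log₁₀(3.532) = 5.48 dB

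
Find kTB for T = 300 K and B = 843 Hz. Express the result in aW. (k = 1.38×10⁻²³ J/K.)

P_n = kTB = 1.38×10⁻²³ × 300 × 8.43×10² = 3.49×10⁻¹⁸ W = 3.49 aW

3.49 aW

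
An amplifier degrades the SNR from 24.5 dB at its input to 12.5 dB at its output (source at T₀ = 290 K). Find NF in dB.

12.0 dB

NF (dB) = SNR_in(dB) − SNR_out(dB) when the source is at T₀
NF = 24.5 − 12.5 = 12.0 dB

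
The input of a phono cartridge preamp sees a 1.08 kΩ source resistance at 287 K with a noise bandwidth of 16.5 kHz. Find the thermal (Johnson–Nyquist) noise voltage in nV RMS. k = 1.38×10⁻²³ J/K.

V_n = √(4kTRB)
4kTRB = 4 × 1.38×10⁻²³ × 287 × 1.08×10³ × 1.65×10⁴ = 2.82×10⁻¹³ V²
V_n = √(2.82×10⁻¹³) = 5.31×10⁻⁷ V = 531 nV

531 nV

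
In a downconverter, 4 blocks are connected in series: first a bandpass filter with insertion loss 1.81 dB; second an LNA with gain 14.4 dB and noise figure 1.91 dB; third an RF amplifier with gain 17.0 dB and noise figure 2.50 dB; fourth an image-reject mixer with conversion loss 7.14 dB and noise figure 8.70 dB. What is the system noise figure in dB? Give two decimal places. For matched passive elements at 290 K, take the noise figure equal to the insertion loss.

3.81 dB

Convert to linear (a loss of L dB is a gain of −L dB): F_i = 10^(NF_i/10), G_i = 10^(G_i,dB/10)
  Stage 1: F_1 = 10^(1.81/10) = 1.517, G_1 = 10^(−1.81/10) = 0.6592
  Stage 2: F_2 = 10^(1.91/10) = 1.552, G_2 = 10^(14.4/10) = 27.54
  Stage 3: F_3 = 10^(2.50/10) = 1.778, G_3 = 10^(17.0/10) = 50.12
  Stage 4: F_4 = 10^(8.70/10) = 7.413, G_4 = 10^(−7.14/10) = 0.1932
Friis cascade:
  F = 1.517 + (1.552 − 1)/0.6592 + (1.778 − 1)/18.16 + (7.413 − 1)/909.9 = 2.405
NF = 10 log₁₀(2.405) = 3.81 dB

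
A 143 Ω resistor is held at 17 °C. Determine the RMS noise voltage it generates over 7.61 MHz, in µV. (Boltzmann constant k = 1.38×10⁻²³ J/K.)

T = 17 °C + 273.15 = 290.15 K
V_n = √(4kTRB)
4kTRB = 4 × 1.38×10⁻²³ × 290.15 × 1.43×10² × 7.61×10⁶ = 1.74×10⁻¹¹ V²
V_n = √(1.74×10⁻¹¹) = 4.17×10⁻⁶ V = 4.17 µV

4.17 µV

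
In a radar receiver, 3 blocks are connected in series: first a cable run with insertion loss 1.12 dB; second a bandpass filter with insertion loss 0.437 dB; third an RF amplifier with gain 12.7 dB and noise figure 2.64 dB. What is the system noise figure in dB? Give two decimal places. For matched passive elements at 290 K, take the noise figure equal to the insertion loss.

4.20 dB

Convert to linear (a loss of L dB is a gain of −L dB): F_i = 10^(NF_i/10), G_i = 10^(G_i,dB/10)
  Stage 1: F_1 = 10^(1.12/10) = 1.294, G_1 = 10^(−1.12/10) = 0.7727
  Stage 2: F_2 = 10^(0.437/10) = 1.106, G_2 = 10^(−0.437/10) = 0.9043
  Stage 3: F_3 = 10^(2.64/10) = 1.837, G_3 = 10^(12.7/10) = 18.62
Friis cascade:
  F = 1.294 + (1.106 − 1)/0.7727 + (1.837 − 1)/0.6987 = 2.628
NF = 10 log₁₀(2.628) = 4.20 dB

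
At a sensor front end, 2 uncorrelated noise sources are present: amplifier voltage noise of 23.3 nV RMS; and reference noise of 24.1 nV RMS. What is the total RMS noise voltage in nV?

Uncorrelated sources add in power (mean-square): V_tot = √(ΣV_i²)
V_tot = √[(2.33×10⁻⁸)² + (2.41×10⁻⁸)²] = 3.35×10⁻⁸ V = 33.5 nV

33.5 nV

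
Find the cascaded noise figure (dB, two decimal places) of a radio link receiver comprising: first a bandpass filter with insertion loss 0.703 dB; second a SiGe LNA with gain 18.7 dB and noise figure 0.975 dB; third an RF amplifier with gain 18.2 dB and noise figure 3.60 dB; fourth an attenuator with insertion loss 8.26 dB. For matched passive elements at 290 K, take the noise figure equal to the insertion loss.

1.74 dB

Convert to linear (a loss of L dB is a gain of −L dB): F_i = 10^(NF_i/10), G_i = 10^(G_i,dB/10)
  Stage 1: F_1 = 10^(0.703/10) = 1.176, G_1 = 10^(−0.703/10) = 0.8506
  Stage 2: F_2 = 10^(0.975/10) = 1.252, G_2 = 10^(18.7/10) = 74.13
  Stage 3: F_3 = 10^(3.60/10) = 2.291, G_3 = 10^(18.2/10) = 66.07
  Stage 4: F_4 = 10^(8.26/10) = 6.699, G_4 = 10^(−8.26/10) = 0.1493
Friis cascade:
  F = 1.176 + (1.252 − 1)/0.8506 + (2.291 − 1)/63.05 + (6.699 − 1)/4166 = 1.493
NF = 10 log₁₀(1.493) = 1.74 dB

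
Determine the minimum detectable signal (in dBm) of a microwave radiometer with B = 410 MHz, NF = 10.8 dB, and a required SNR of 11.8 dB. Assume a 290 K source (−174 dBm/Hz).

−65.3 dBm

Sensitivity = −174 + 10 log₁₀(B) + NF + SNR_min
= −174 + 86.13 + 10.8 + 11.8
= −65.27 dBm → −65.3 dBm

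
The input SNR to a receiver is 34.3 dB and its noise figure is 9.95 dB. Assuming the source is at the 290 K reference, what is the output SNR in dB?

By definition F = SNR_in/SNR_out, so in dB: SNR_out = SNR_in − NF
SNR_out = 34.3 − 9.95 = 24.35 dB

24.35 dB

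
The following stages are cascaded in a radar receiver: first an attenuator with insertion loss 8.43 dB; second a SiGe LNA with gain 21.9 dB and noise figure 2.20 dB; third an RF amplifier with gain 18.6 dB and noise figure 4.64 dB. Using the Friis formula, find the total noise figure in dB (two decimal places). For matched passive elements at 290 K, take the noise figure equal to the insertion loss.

Convert to linear (a loss of L dB is a gain of −L dB): F_i = 10^(NF_i/10), G_i = 10^(G_i,dB/10)
  Stage 1: F_1 = 10^(8.43/10) = 6.966, G_1 = 10^(−8.43/10) = 0.1435
  Stage 2: F_2 = 10^(2.20/10) = 1.660, G_2 = 10^(21.9/10) = 154.9
  Stage 3: F_3 = 10^(4.64/10) = 2.911, G_3 = 10^(18.6/10) = 72.44
Friis cascade:
  F = 6.966 + (1.660 − 1)/0.1435 + (2.911 − 1)/22.23 = 11.65
NF = 10 log₁₀(11.65) = 10.66 dB

10.66 dB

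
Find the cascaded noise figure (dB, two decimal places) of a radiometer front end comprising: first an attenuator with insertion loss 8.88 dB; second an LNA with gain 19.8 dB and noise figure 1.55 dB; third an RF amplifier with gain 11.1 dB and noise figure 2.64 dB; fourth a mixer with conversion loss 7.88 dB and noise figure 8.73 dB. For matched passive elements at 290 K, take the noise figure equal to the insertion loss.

Convert to linear (a loss of L dB is a gain of −L dB): F_i = 10^(NF_i/10), G_i = 10^(G_i,dB/10)
  Stage 1: F_1 = 10^(8.88/10) = 7.727, G_1 = 10^(−8.88/10) = 0.1294
  Stage 2: F_2 = 10^(1.55/10) = 1.429, G_2 = 10^(19.8/10) = 95.50
  Stage 3: F_3 = 10^(2.64/10) = 1.837, G_3 = 10^(11.1/10) = 12.88
  Stage 4: F_4 = 10^(8.73/10) = 7.464, G_4 = 10^(−7.88/10) = 0.1629
Friis cascade:
  F = 7.727 + (1.429 − 1)/0.1294 + (1.837 − 1)/12.36 + (7.464 − 1)/159.2 = 11.15
NF = 10 log₁₀(11.15) = 10.47 dB

10.47 dB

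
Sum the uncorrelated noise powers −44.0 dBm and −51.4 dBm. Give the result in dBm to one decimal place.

−43.3 dBm

Convert to linear, add, convert back:
P₁ = 3.98×10⁻⁸ W, P₂ = 7.24×10⁻⁹ W
P_tot = 4.71×10⁻⁸ W → 10 log₁₀(P_tot / 10⁻³) = −43.3 dBm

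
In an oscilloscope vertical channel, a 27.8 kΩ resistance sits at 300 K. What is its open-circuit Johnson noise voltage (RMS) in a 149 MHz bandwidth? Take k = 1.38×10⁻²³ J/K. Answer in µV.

262 µV

V_n = √(4kTRB)
4kTRB = 4 × 1.38×10⁻²³ × 300 × 2.78×10⁴ × 1.49×10⁸ = 6.86×10⁻⁸ V²
V_n = √(6.86×10⁻⁸) = 2.62×10⁻⁴ V = 262 µV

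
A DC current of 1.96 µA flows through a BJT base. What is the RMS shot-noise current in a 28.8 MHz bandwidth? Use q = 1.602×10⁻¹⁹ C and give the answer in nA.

I_n = √(2qI·B)
2qI·B = 2 × 1.602×10⁻¹⁹ × 1.96×10⁻⁶ × 2.88×10⁷ = 1.81×10⁻¹⁷ A²
I_n = √(1.81×10⁻¹⁷) = 4.25×10⁻⁹ A = 4.25 nA

4.25 nA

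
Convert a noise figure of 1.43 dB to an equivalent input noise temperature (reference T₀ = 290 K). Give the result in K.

113 K

F = 10^(1.43/10) = 1.38995
T_e = (F − 1)·T₀ = (1.38995 − 1) × 290 = 113 K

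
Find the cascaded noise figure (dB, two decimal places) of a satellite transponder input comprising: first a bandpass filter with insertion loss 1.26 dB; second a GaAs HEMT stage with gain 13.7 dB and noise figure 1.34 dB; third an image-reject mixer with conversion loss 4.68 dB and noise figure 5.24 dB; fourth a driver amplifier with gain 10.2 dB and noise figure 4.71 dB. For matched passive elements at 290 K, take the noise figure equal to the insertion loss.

3.58 dB

Convert to linear (a loss of L dB is a gain of −L dB): F_i = 10^(NF_i/10), G_i = 10^(G_i,dB/10)
  Stage 1: F_1 = 10^(1.26/10) = 1.337, G_1 = 10^(−1.26/10) = 0.7482
  Stage 2: F_2 = 10^(1.34/10) = 1.361, G_2 = 10^(13.7/10) = 23.44
  Stage 3: F_3 = 10^(5.24/10) = 3.342, G_3 = 10^(−4.68/10) = 0.3404
  Stage 4: F_4 = 10^(4.71/10) = 2.958, G_4 = 10^(10.2/10) = 10.47
Friis cascade:
  F = 1.337 + (1.361 − 1)/0.7482 + (3.342 − 1)/17.54 + (2.958 − 1)/5.970 = 2.281
NF = 10 log₁₀(2.281) = 3.58 dB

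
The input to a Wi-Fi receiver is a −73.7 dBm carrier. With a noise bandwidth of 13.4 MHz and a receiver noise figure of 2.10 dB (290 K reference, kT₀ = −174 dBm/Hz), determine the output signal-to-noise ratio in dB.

Noise floor: N = −174 + 10 log₁₀(B) + NF
10 log₁₀(1.34×10⁷) = 71.27 dB
N = −174 + 71.27 + 2.10 = −100.63 dBm
SNR = P_sig − N = −73.7 − (−100.63) = 26.93 dB → 26.9 dB

26.9 dB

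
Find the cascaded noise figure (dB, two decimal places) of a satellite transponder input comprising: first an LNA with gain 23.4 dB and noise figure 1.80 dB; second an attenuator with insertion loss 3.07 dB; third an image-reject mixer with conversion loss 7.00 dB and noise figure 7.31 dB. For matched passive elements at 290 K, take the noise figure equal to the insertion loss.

Convert to linear (a loss of L dB is a gain of −L dB): F_i = 10^(NF_i/10), G_i = 10^(G_i,dB/10)
  Stage 1: F_1 = 10^(1.80/10) = 1.514, G_1 = 10^(23.4/10) = 218.8
  Stage 2: F_2 = 10^(3.07/10) = 2.028, G_2 = 10^(−3.07/10) = 0.4932
  Stage 3: F_3 = 10^(7.31/10) = 5.383, G_3 = 10^(−7.00/10) = 0.1995
Friis cascade:
  F = 1.514 + (2.028 − 1)/218.8 + (5.383 − 1)/107.9 = 1.559
NF = 10 log₁₀(1.559) = 1.93 dB

1.93 dB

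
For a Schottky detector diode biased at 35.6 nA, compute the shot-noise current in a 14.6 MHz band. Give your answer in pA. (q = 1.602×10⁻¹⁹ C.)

408 pA

I_n = √(2qI·B)
2qI·B = 2 × 1.602×10⁻¹⁹ × 3.56×10⁻⁸ × 1.46×10⁷ = 1.67×10⁻¹⁹ A²
I_n = √(1.67×10⁻¹⁹) = 4.08×10⁻¹⁰ A = 408 pA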